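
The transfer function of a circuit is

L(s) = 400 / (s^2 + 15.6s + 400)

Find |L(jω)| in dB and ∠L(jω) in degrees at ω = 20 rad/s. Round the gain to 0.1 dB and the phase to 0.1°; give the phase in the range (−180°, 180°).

2.2 dB, -90.0°

At s = jω = j20:
quadratic: (j20)² + 15.6·j20 + 400 = 0 + j312 → |·| ≈ 312, ∠ ≈ 90.00°
|L| = 400 / 312 ≈ 1.2821
Gain = 20 log₁₀(1.2821) ≈ 2.16 dB
∠L = 0.00° − 90.00° = -90.00°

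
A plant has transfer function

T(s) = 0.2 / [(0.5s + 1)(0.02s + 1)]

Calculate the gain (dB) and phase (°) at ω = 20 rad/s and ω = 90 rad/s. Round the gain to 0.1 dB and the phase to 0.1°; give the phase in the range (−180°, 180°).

ω = 20: -34.7 dB, -106.1°; ω = 90: -53.3 dB, -149.7°

At ω = 20 rad/s:
pole (1 + j20·0.5) = 1 + j10 → |·| ≈ 10.05, ∠ ≈ 84.29°
pole (1 + j20·0.02) = 1 + j0.4 → |·| ≈ 1.077, ∠ ≈ 21.80°
|T| = 0.2 · 1 / (10.05 · 1.077) ≈ 0.018478
Gain = 20 log₁₀(0.018478) ≈ -34.67 dB
∠T = (0°) − (84.29° + 21.80°) = -106.09°

At ω = 90 rad/s:
pole (1 + j90·0.5) = 1 + j45 → |·| ≈ 45.011, ∠ ≈ 88.73°
pole (1 + j90·0.02) = 1 + j1.8 → |·| ≈ 2.0591, ∠ ≈ 60.95°
|T| = 0.2 · 1 / (45.011 · 2.0591) ≈ 0.0021579
Gain = 20 log₁₀(0.0021579) ≈ -53.32 dB
∠T = (0°) − (88.73° + 60.95°) = -149.68°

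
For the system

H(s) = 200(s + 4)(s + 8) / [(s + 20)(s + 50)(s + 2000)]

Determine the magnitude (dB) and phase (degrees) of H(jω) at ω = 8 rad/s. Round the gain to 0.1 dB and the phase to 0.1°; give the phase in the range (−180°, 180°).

At s = jω = j8:
zero (s+4): 4 + j8 → |·| = √(4²+8²) = √80 ≈ 8.9443, ∠ = arctan(8/4) ≈ 63.43°
zero (s+8): 8 + j8 → |·| = √(8²+8²) = √128 ≈ 11.314, ∠ = arctan(8/8) ≈ 45.00°
pole (s+20): 20 + j8 → |·| = √(20²+8²) = √464 ≈ 21.541, ∠ = arctan(8/20) ≈ 21.80°
pole (s+50): 50 + j8 → |·| = √(50²+8²) = √2564 ≈ 50.636, ∠ = arctan(8/50) ≈ 9.09°
pole (s+2000): 2000 + j8 → |·| = √(2000²+8²) = √4000064 ≈ 2000, ∠ = arctan(8/2000) ≈ 0.23°
|H| = 200 · 101.2 / 2.1815e+06 ≈ 0.009278
Gain = 20 log₁₀(0.009278) ≈ -40.65 dB
∠H = 108.43° − 31.12° = 77.31°

-40.7 dB, 77.3°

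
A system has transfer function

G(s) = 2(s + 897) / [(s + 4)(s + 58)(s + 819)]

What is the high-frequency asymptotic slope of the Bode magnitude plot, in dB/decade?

-40 dB/decade

Each pole contributes −20 dB/decade at high frequency; each zero contributes +20 dB/decade.
Net: 1 zero(s) − 3 pole(s) → -40 dB/decade.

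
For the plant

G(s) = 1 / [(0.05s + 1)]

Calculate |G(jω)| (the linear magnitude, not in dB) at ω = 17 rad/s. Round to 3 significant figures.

At ω = 17 rad/s:
pole (1 + j17·0.05) = 1 + j0.85 → |·| ≈ 1.3124, ∠ ≈ 40.36°
|G| = 1 · 1 / (1.3124) ≈ 0.76196

0.762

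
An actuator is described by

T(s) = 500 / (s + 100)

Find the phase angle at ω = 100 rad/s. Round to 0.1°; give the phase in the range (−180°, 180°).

-45.0°

At s = jω = j100:
pole (s+100): 100 + j100 → |·| = √(100²+100²) = √20000 ≈ 141.42, ∠ = arctan(100/100) ≈ 45.00°
∠T = 0.00° − 45.00° = -45.00°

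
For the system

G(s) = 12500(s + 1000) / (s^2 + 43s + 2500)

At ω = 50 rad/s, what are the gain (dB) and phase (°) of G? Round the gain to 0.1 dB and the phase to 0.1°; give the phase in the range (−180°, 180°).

75.3 dB, -87.1°

At s = jω = j50:
zero (s+1000): 1000 + j50 → |·| = √(1000²+50²) = √1002500 ≈ 1001.2, ∠ = arctan(50/1000) ≈ 2.86°
quadratic: (j50)² + 43·j50 + 2500 = 0 + j2150 → |·| ≈ 2150, ∠ ≈ 90.00°
|G| = 12500 · 1001.2 / 2150 ≈ 5820.9
Gain = 20 log₁₀(5820.9) ≈ 75.30 dB
∠G = 2.86° − 90.00° = -87.14°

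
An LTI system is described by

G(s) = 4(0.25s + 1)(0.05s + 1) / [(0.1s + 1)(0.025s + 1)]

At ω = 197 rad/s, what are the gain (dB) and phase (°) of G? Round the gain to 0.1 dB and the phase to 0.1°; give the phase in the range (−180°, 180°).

25.9 dB, 7.4°

At ω = 197 rad/s:
zero (1 + j197·0.25) = 1 + j49.25 → |·| ≈ 49.26, ∠ ≈ 88.84°
zero (1 + j197·0.05) = 1 + j9.85 → |·| ≈ 9.9006, ∠ ≈ 84.20°
pole (1 + j197·0.1) = 1 + j19.7 → |·| ≈ 19.725, ∠ ≈ 87.09°
pole (1 + j197·0.025) = 1 + j4.925 → |·| ≈ 5.0255, ∠ ≈ 78.52°
|G| = 4 · 49.26 · 9.9006 / (19.725 · 5.0255) ≈ 19.68
Gain = 20 log₁₀(19.68) ≈ 25.88 dB
∠G = (88.84° + 84.20°) − (87.09° + 78.52°) = 7.43°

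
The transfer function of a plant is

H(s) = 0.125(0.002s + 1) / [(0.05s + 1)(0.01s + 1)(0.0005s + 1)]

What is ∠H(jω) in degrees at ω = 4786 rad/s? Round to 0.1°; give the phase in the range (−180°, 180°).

At ω = 4786 rad/s:
zero (1 + j4786·0.002) = 1 + j9.572 → |·| ≈ 9.6241, ∠ ≈ 84.04°
pole (1 + j4786·0.05) = 1 + j239.3 → |·| ≈ 239.3, ∠ ≈ 89.76°
pole (1 + j4786·0.01) = 1 + j47.86 → |·| ≈ 47.87, ∠ ≈ 88.80°
pole (1 + j4786·0.0005) = 1 + j2.393 → |·| ≈ 2.5935, ∠ ≈ 67.32°
∠H = (84.04°) − (89.76° + 88.80° + 67.32°) = -161.84°

-161.8°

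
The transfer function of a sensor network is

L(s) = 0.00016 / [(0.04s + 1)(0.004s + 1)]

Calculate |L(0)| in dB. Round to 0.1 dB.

L(0) = 0.00016 · 1 / 1 = 0.00016
20 log₁₀(0.00016) ≈ -75.92 dB

-75.9 dB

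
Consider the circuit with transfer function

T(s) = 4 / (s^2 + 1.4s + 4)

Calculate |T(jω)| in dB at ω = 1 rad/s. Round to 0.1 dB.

At s = jω = j1:
quadratic: (j1)² + 1.4·j1 + 4 = 3 + j1.4 → |·| ≈ 3.3106, ∠ ≈ 25.02°
|T| = 4 / 3.3106 ≈ 1.2082
Gain = 20 log₁₀(1.2082) ≈ 1.64 dB

1.6 dB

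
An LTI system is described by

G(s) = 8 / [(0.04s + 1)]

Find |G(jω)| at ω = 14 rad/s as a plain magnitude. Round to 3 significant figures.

6.98

At ω = 14 rad/s:
pole (1 + j14·0.04) = 1 + j0.56 → |·| ≈ 1.1461, ∠ ≈ 29.25°
|G| = 8 · 1 / (1.1461) ≈ 6.9802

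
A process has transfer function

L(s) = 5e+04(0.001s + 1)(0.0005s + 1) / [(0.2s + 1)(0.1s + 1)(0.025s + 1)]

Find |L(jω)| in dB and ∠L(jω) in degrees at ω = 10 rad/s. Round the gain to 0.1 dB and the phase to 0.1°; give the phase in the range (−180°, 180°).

83.7 dB, -121.6°

At ω = 10 rad/s:
zero (1 + j10·0.001) = 1 + j0.01 → |·| ≈ 1, ∠ ≈ 0.57°
zero (1 + j10·0.0005) = 1 + j0.005 → |·| ≈ 1, ∠ ≈ 0.29°
pole (1 + j10·0.2) = 1 + j2 → |·| ≈ 2.2361, ∠ ≈ 63.43°
pole (1 + j10·0.1) = 1 + j1 → |·| ≈ 1.4142, ∠ ≈ 45.00°
pole (1 + j10·0.025) = 1 + j0.25 → |·| ≈ 1.0308, ∠ ≈ 14.04°
|L| = 5e+04 · 1 · 1 / (2.2361 · 1.4142 · 1.0308) ≈ 15339
Gain = 20 log₁₀(15339) ≈ 83.72 dB
∠L = (0.57° + 0.29°) − (63.43° + 45.00° + 14.04°) = -121.61°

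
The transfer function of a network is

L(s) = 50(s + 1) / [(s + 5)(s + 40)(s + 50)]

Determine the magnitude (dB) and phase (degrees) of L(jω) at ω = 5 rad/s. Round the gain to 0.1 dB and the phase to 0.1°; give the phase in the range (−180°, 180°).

At s = jω = j5:
zero (s+1): 1 + j5 → |·| = √(1²+5²) = √26 ≈ 5.099, ∠ = arctan(5/1) ≈ 78.69°
pole (s+5): 5 + j5 → |·| = √(5²+5²) = √50 ≈ 7.0711, ∠ = arctan(5/5) ≈ 45.00°
pole (s+40): 40 + j5 → |·| = √(40²+5²) = √1625 ≈ 40.311, ∠ = arctan(5/40) ≈ 7.13°
pole (s+50): 50 + j5 → |·| = √(50²+5²) = √2525 ≈ 50.249, ∠ = arctan(5/50) ≈ 5.71°
|L| = 50 · 5.099 / 14323 ≈ 0.0178
Gain = 20 log₁₀(0.0178) ≈ -34.99 dB
∠L = 78.69° − 57.84° = 20.85°

-35.0 dB, 20.9°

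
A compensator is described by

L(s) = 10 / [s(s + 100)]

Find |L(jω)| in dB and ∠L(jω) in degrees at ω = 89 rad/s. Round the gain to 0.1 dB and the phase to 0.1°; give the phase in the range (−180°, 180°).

At s = jω = j89:
pole (s+100): 100 + j89 → |·| = √(100²+89²) = √17921 ≈ 133.87, ∠ = arctan(89/100) ≈ 41.67°
pole at origin: |s| = 89, ∠ = 90.00° (in denominator)
|L| = 10 / 11914 ≈ 0.00083935
Gain = 20 log₁₀(0.00083935) ≈ -61.52 dB
∠L = 0.00° − 131.67° = -131.67°

-61.5 dB, -131.7°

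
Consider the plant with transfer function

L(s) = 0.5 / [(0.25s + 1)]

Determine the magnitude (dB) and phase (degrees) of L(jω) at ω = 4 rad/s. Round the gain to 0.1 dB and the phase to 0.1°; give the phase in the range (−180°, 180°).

-9.0 dB, -45.0°

At ω = 4 rad/s:
pole (1 + j4·0.25) = 1 + j1 → |·| ≈ 1.4142, ∠ ≈ 45.00°
|L| = 0.5 · 1 / (1.4142) ≈ 0.35356
Gain = 20 log₁₀(0.35356) ≈ -9.03 dB
∠L = (0°) − (45.00°) = -45.00°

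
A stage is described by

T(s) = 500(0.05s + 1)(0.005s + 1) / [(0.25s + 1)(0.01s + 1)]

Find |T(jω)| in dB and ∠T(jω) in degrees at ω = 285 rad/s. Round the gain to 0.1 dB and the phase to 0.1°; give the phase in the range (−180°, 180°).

35.2 dB, -18.9°

At ω = 285 rad/s:
zero (1 + j285·0.05) = 1 + j14.25 → |·| ≈ 14.285, ∠ ≈ 85.99°
zero (1 + j285·0.005) = 1 + j1.425 → |·| ≈ 1.7409, ∠ ≈ 54.94°
pole (1 + j285·0.25) = 1 + j71.25 → |·| ≈ 71.257, ∠ ≈ 89.20°
pole (1 + j285·0.01) = 1 + j2.85 → |·| ≈ 3.0203, ∠ ≈ 70.67°
|T| = 500 · 14.285 · 1.7409 / (71.257 · 3.0203) ≈ 57.776
Gain = 20 log₁₀(57.776) ≈ 35.23 dB
∠T = (85.99° + 54.94°) − (89.20° + 70.67°) = -18.94°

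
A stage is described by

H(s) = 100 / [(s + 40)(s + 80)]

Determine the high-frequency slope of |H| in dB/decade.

-40 dB/decade

Each pole contributes −20 dB/decade at high frequency; each zero contributes +20 dB/decade.
Net: 0 zero(s) − 2 pole(s) → -40 dB/decade.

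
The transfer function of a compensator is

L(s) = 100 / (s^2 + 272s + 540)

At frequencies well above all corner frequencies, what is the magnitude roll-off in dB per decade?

-40 dB/decade

Each pole contributes −20 dB/decade at high frequency; each zero contributes +20 dB/decade.
Net: 0 zero(s) − 2 pole(s) → -40 dB/decade.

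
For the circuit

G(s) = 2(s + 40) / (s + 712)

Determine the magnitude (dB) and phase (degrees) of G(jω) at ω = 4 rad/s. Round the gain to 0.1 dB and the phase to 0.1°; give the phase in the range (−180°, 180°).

At s = jω = j4:
zero (s+40): 40 + j4 → |·| = √(40²+4²) = √1616 ≈ 40.2, ∠ = arctan(4/40) ≈ 5.71°
pole (s+712): 712 + j4 → |·| = √(712²+4²) = √506960 ≈ 712.01, ∠ = arctan(4/712) ≈ 0.32°
|G| = 2 · 40.2 / 712.01 ≈ 0.11292
Gain = 20 log₁₀(0.11292) ≈ -18.94 dB
∠G = 5.71° − 0.32° = 5.39°

-18.9 dB, 5.4°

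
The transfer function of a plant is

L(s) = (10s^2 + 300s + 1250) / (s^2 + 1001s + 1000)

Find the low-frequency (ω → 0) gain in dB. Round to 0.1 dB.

L(0) = 1250 / 1000 = 1.25
20 log₁₀(1.25) ≈ 1.94 dB

1.9 dB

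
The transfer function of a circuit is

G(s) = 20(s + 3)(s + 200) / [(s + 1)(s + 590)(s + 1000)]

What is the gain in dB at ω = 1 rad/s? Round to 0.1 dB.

-36.4 dB

At s = jω = j1:
zero (s+3): 3 + j1 → |·| = √(3²+1²) = √10 ≈ 3.1623, ∠ = arctan(1/3) ≈ 18.43°
zero (s+200): 200 + j1 → |·| = √(200²+1²) = √40001 ≈ 200, ∠ = arctan(1/200) ≈ 0.29°
pole (s+1): 1 + j1 → |·| = √(1²+1²) = √2 ≈ 1.4142, ∠ = arctan(1/1) ≈ 45.00°
pole (s+590): 590 + j1 → |·| = √(590²+1²) = √348101 ≈ 590, ∠ = arctan(1/590) ≈ 0.10°
pole (s+1000): 1000 + j1 → |·| = √(1000²+1²) = √1000001 ≈ 1000, ∠ = arctan(1/1000) ≈ 0.06°
|G| = 20 · 632.46 / 8.3438e+05 ≈ 0.01516
Gain = 20 log₁₀(0.01516) ≈ -36.39 dB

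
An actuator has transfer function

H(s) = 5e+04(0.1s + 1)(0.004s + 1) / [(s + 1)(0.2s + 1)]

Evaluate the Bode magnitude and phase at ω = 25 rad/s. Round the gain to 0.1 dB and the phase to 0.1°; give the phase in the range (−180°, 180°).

60.5 dB, -92.5°

At ω = 25 rad/s:
zero (1 + j25·0.1) = 1 + j2.5 → |·| ≈ 2.6926, ∠ ≈ 68.20°
zero (1 + j25·0.004) = 1 + j0.1 → |·| ≈ 1.005, ∠ ≈ 5.71°
pole (1 + j25·1) = 1 + j25 → |·| ≈ 25.02, ∠ ≈ 87.71°
pole (1 + j25·0.2) = 1 + j5 → |·| ≈ 5.099, ∠ ≈ 78.69°
|H| = 5e+04 · 2.6926 · 1.005 / (25.02 · 5.099) ≈ 1060.6
Gain = 20 log₁₀(1060.6) ≈ 60.51 dB
∠H = (68.20° + 5.71°) − (87.71° + 78.69°) = -92.49°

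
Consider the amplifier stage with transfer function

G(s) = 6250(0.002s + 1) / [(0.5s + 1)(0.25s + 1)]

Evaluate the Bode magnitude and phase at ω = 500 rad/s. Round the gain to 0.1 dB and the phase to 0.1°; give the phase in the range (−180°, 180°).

-11.0 dB, -134.3°

At ω = 500 rad/s:
zero (1 + j500·0.002) = 1 + j1 → |·| ≈ 1.4142, ∠ ≈ 45.00°
pole (1 + j500·0.5) = 1 + j250 → |·| ≈ 250, ∠ ≈ 89.77°
pole (1 + j500·0.25) = 1 + j125 → |·| ≈ 125, ∠ ≈ 89.54°
|G| = 6250 · 1.4142 / (250 · 125) ≈ 0.28284
Gain = 20 log₁₀(0.28284) ≈ -10.97 dB
∠G = (45.00°) − (89.77° + 89.54°) = -134.31°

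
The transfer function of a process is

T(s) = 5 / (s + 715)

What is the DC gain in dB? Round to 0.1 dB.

-43.1 dB

T(0) = 5 / 715 ≈ 0.006993
20 log₁₀(0.006993) ≈ -43.11 dB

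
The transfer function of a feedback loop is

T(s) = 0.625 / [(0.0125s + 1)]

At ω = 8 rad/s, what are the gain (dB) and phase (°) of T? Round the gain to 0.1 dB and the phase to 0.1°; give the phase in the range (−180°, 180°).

At ω = 8 rad/s:
pole (1 + j8·0.0125) = 1 + j0.1 → |·| ≈ 1.005, ∠ ≈ 5.71°
|T| = 0.625 · 1 / (1.005) ≈ 0.62189
Gain = 20 log₁₀(0.62189) ≈ -4.13 dB
∠T = (0°) − (5.71°) = -5.71°

-4.1 dB, -5.7°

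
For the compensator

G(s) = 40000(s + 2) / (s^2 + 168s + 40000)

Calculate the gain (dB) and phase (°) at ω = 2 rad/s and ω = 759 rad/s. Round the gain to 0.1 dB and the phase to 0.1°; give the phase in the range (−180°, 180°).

ω = 2: 9.0 dB, 44.5°; ω = 759: 34.8 dB, -76.8°

At s = jω = j2:
zero (s+2): 2 + j2 → |·| = √(2²+2²) = √8 ≈ 2.8284, ∠ = arctan(2/2) ≈ 45.00°
quadratic: (j2)² + 168·j2 + 40000 = 39996 + j336 → |·| ≈ 39997, ∠ ≈ 0.48°
|G| = 40000 · 2.8284 / 39997 ≈ 2.8286
Gain = 20 log₁₀(2.8286) ≈ 9.03 dB
∠G = 45.00° − 0.48° = 44.52°

At s = jω = j759:
zero (s+2): 2 + j759 → |·| = √(2²+759²) = √576085 ≈ 759, ∠ = arctan(759/2) ≈ 89.85°
quadratic: (j759)² + 168·j759 + 40000 = -536081 + j127512 → |·| ≈ 5.5104e+05, ∠ ≈ 166.62°
|G| = 40000 · 759 / 5.5104e+05 ≈ 55.096
Gain = 20 log₁₀(55.096) ≈ 34.82 dB
∠G = 89.85° − 166.62° = -76.77°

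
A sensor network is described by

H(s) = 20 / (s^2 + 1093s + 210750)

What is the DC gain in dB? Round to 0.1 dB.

H(0) = 20 / 210750 ≈ 9.4899e-05
20 log₁₀(9.4899e-05) ≈ -80.45 dB

-80.5 dB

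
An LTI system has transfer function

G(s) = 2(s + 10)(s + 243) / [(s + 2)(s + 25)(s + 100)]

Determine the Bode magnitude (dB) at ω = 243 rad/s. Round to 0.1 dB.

-39.4 dB

At s = jω = j243:
zero (s+10): 10 + j243 → |·| = √(10²+243²) = √59149 ≈ 243.21, ∠ = arctan(243/10) ≈ 87.64°
zero (s+243): 243 + j243 → |·| = √(243²+243²) = √118098 ≈ 343.65, ∠ = arctan(243/243) ≈ 45.00°
pole (s+2): 2 + j243 → |·| = √(2²+243²) = √59053 ≈ 243.01, ∠ = arctan(243/2) ≈ 89.53°
pole (s+25): 25 + j243 → |·| = √(25²+243²) = √59674 ≈ 244.28, ∠ = arctan(243/25) ≈ 84.13°
pole (s+100): 100 + j243 → |·| = √(100²+243²) = √69049 ≈ 262.77, ∠ = arctan(243/100) ≈ 67.63°
|G| = 2 · 83579 / 1.5599e+07 ≈ 0.010716
Gain = 20 log₁₀(0.010716) ≈ -39.40 dB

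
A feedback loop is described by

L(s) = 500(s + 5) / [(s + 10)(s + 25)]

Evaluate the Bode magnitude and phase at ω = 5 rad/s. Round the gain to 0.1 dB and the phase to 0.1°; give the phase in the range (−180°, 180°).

21.9 dB, 7.1°

At s = jω = j5:
zero (s+5): 5 + j5 → |·| = √(5²+5²) = √50 ≈ 7.0711, ∠ = arctan(5/5) ≈ 45.00°
pole (s+10): 10 + j5 → |·| = √(10²+5²) = √125 ≈ 11.18, ∠ = arctan(5/10) ≈ 26.57°
pole (s+25): 25 + j5 → |·| = √(25²+5²) = √650 ≈ 25.495, ∠ = arctan(5/25) ≈ 11.31°
|L| = 500 · 7.0711 / 285.03 ≈ 12.404
Gain = 20 log₁₀(12.404) ≈ 21.87 dB
∠L = 45.00° − 37.88° = 7.12°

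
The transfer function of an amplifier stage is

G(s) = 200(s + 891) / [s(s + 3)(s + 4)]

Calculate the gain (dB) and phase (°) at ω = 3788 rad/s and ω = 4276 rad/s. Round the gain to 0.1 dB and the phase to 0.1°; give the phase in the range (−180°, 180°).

ω = 3788: -96.9 dB, 166.9°; ω = 4276: -99.0 dB, 168.3°

At s = jω = j3788:
zero (s+891): 891 + j3788 → |·| = √(891²+3788²) = √15142825 ≈ 3891.4, ∠ = arctan(3788/891) ≈ 76.76°
pole (s+3): 3 + j3788 → |·| = √(3²+3788²) = √14348953 ≈ 3788, ∠ = arctan(3788/3) ≈ 89.95°
pole (s+4): 4 + j3788 → |·| = √(4²+3788²) = √14348960 ≈ 3788, ∠ = arctan(3788/4) ≈ 89.94°
pole at origin: |s| = 3788, ∠ = 90.00° (in denominator)
|G| = 200 · 3891.4 / 5.4354e+10 ≈ 1.4319e-05
Gain = 20 log₁₀(1.4319e-05) ≈ -96.88 dB
∠G = 76.76° − 269.89° = -193.13° ≡ 166.87° (principal value)

At s = jω = j4276:
zero (s+891): 891 + j4276 → |·| = √(891²+4276²) = √19078057 ≈ 4367.8, ∠ = arctan(4276/891) ≈ 78.23°
pole (s+3): 3 + j4276 → |·| = √(3²+4276²) = √18284185 ≈ 4276, ∠ = arctan(4276/3) ≈ 89.96°
pole (s+4): 4 + j4276 → |·| = √(4²+4276²) = √18284192 ≈ 4276, ∠ = arctan(4276/4) ≈ 89.95°
pole at origin: |s| = 4276, ∠ = 90.00° (in denominator)
|G| = 200 · 4367.8 / 7.8183e+10 ≈ 1.1173e-05
Gain = 20 log₁₀(1.1173e-05) ≈ -99.04 dB
∠G = 78.23° − 269.91° = -191.68° ≡ 168.32° (principal value)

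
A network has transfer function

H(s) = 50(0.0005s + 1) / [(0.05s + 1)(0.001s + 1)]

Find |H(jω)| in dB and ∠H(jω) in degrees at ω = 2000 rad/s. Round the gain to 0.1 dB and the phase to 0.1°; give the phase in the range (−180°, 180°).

-10.0 dB, -107.9°

At ω = 2000 rad/s:
zero (1 + j2000·0.0005) = 1 + j1 → |·| ≈ 1.4142, ∠ ≈ 45.00°
pole (1 + j2000·0.05) = 1 + j100 → |·| ≈ 100, ∠ ≈ 89.43°
pole (1 + j2000·0.001) = 1 + j2 → |·| ≈ 2.2361, ∠ ≈ 63.43°
|H| = 50 · 1.4142 / (100 · 2.2361) ≈ 0.31622
Gain = 20 log₁₀(0.31622) ≈ -10.00 dB
∠H = (45.00°) − (89.43° + 63.43°) = -107.86°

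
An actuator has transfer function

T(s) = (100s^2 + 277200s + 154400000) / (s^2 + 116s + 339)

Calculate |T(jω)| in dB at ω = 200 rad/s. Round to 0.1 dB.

Substitute s = j200:
Numerator: 100(j200)^2 + 277200(j200) + 154400000 = 150400000 + j55440000
Denominator: (j200)^2 + 116(j200) + 339 = -39661 + j23200
|N| = √(150400000² + 55440000²) ≈ 1.6029e+08, ∠N ≈ 20.23°
|D| = √(39661² + 23200²) ≈ 45948, ∠D ≈ 149.67°
|T| = 1.6029e+08 / 45948 ≈ 3488.5
Gain = 20 log₁₀(3488.5) ≈ 70.85 dB

70.9 dB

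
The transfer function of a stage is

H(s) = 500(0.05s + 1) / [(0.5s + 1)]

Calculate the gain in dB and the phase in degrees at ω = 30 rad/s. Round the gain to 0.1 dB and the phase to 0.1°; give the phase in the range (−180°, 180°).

At ω = 30 rad/s:
zero (1 + j30·0.05) = 1 + j1.5 → |·| ≈ 1.8028, ∠ ≈ 56.31°
pole (1 + j30·0.5) = 1 + j15 → |·| ≈ 15.033, ∠ ≈ 86.19°
|H| = 500 · 1.8028 / (15.033) ≈ 59.961
Gain = 20 log₁₀(59.961) ≈ 35.56 dB
∠H = (56.31°) − (86.19°) = -29.88°

35.6 dB, -29.9°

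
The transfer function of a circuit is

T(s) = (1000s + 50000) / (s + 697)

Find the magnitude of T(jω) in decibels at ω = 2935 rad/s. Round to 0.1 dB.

59.8 dB

Substitute s = j2935:
Numerator: 1000(j2935) + 50000 = 50000 + j2935000
Denominator: (j2935) + 697 = 697 + j2935
|N| = √(50000² + 2935000²) ≈ 2.9354e+06, ∠N ≈ 89.02°
|D| = √(697² + 2935²) ≈ 3016.6, ∠D ≈ 76.64°
|T| = 2.9354e+06 / 3016.6 ≈ 973.08
Gain = 20 log₁₀(973.08) ≈ 59.76 dB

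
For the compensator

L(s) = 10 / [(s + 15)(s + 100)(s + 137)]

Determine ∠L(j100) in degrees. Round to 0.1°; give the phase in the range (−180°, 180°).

At s = jω = j100:
pole (s+15): 15 + j100 → |·| = √(15²+100²) = √10225 ≈ 101.12, ∠ = arctan(100/15) ≈ 81.47°
pole (s+100): 100 + j100 → |·| = √(100²+100²) = √20000 ≈ 141.42, ∠ = arctan(100/100) ≈ 45.00°
pole (s+137): 137 + j100 → |·| = √(137²+100²) = √28769 ≈ 169.61, ∠ = arctan(100/137) ≈ 36.13°
∠L = 0.00° − 162.60° = -162.60°

-162.6°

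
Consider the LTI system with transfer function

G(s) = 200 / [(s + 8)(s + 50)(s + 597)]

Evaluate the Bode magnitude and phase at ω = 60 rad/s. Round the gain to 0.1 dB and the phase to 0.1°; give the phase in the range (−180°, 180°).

At s = jω = j60:
pole (s+8): 8 + j60 → |·| = √(8²+60²) = √3664 ≈ 60.531, ∠ = arctan(60/8) ≈ 82.41°
pole (s+50): 50 + j60 → |·| = √(50²+60²) = √6100 ≈ 78.102, ∠ = arctan(60/50) ≈ 50.19°
pole (s+597): 597 + j60 → |·| = √(597²+60²) = √360009 ≈ 600.01, ∠ = arctan(60/597) ≈ 5.74°
|G| = 200 / 2.8366e+06 ≈ 7.0507e-05
Gain = 20 log₁₀(7.0507e-05) ≈ -83.04 dB
∠G = 0.00° − 138.34° = -138.34°

-83.0 dB, -138.3°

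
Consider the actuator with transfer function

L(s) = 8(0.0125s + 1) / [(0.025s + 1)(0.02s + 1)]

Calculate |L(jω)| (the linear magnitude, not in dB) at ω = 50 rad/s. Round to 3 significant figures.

4.17

At ω = 50 rad/s:
zero (1 + j50·0.0125) = 1 + j0.625 → |·| ≈ 1.1792, ∠ ≈ 32.01°
pole (1 + j50·0.025) = 1 + j1.25 → |·| ≈ 1.6008, ∠ ≈ 51.34°
pole (1 + j50·0.02) = 1 + j1 → |·| ≈ 1.4142, ∠ ≈ 45.00°
|L| = 8 · 1.1792 / (1.6008 · 1.4142) ≈ 4.1671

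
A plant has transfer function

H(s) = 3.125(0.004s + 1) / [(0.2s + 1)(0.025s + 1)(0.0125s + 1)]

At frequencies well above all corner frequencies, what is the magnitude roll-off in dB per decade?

-40 dB/decade

Each pole contributes −20 dB/decade at high frequency; each zero contributes +20 dB/decade.
Net: 1 zero(s) − 3 pole(s) → -40 dB/decade.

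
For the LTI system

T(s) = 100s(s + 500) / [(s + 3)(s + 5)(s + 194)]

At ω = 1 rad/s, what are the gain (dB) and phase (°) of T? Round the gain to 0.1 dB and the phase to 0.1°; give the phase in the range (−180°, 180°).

At s = jω = j1:
zero (s+500): 500 + j1 → |·| = √(500²+1²) = √250001 ≈ 500, ∠ = arctan(1/500) ≈ 0.11°
zero at origin: s = j1 → |·| = 1, ∠ = 90.00°
pole (s+3): 3 + j1 → |·| = √(3²+1²) = √10 ≈ 3.1623, ∠ = arctan(1/3) ≈ 18.43°
pole (s+5): 5 + j1 → |·| = √(5²+1²) = √26 ≈ 5.099, ∠ = arctan(1/5) ≈ 11.31°
pole (s+194): 194 + j1 → |·| = √(194²+1²) = √37637 ≈ 194, ∠ = arctan(1/194) ≈ 0.30°
|T| = 100 · 500 / 3128.2 ≈ 15.984
Gain = 20 log₁₀(15.984) ≈ 24.07 dB
∠T = 90.11° − 30.04° = 60.07°

24.1 dB, 60.1°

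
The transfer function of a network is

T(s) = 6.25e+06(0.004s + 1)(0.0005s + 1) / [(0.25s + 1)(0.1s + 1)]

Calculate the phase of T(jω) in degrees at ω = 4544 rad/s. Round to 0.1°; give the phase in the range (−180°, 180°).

At ω = 4544 rad/s:
zero (1 + j4544·0.004) = 1 + j18.176 → |·| ≈ 18.203, ∠ ≈ 86.85°
zero (1 + j4544·0.0005) = 1 + j2.272 → |·| ≈ 2.4823, ∠ ≈ 66.24°
pole (1 + j4544·0.25) = 1 + j1136 → |·| ≈ 1136, ∠ ≈ 89.95°
pole (1 + j4544·0.1) = 1 + j454.4 → |·| ≈ 454.4, ∠ ≈ 89.87°
∠T = (86.85° + 66.24°) − (89.95° + 89.87°) = -26.73°

-26.7°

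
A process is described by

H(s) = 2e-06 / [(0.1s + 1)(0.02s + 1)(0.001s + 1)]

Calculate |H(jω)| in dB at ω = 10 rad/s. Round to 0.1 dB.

-117.2 dB

At ω = 10 rad/s:
pole (1 + j10·0.1) = 1 + j1 → |·| ≈ 1.4142, ∠ ≈ 45.00°
pole (1 + j10·0.02) = 1 + j0.2 → |·| ≈ 1.0198, ∠ ≈ 11.31°
pole (1 + j10·0.001) = 1 + j0.01 → |·| ≈ 1, ∠ ≈ 0.57°
|H| = 2e-06 · 1 / (1.4142 · 1.0198 · 1) ≈ 1.3868e-06
Gain = 20 log₁₀(1.3868e-06) ≈ -117.16 dB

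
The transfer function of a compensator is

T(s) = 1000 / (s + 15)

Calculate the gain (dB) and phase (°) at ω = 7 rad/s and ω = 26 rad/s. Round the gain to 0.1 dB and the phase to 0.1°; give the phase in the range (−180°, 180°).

At s = jω = j7:
pole (s+15): 15 + j7 → |·| = √(15²+7²) = √274 ≈ 16.553, ∠ = arctan(7/15) ≈ 25.02°
|T| = 1000 / 16.553 ≈ 60.412
Gain = 20 log₁₀(60.412) ≈ 35.62 dB
∠T = 0.00° − 25.02° = -25.02°

At s = jω = j26:
pole (s+15): 15 + j26 → |·| = √(15²+26²) = √901 ≈ 30.017, ∠ = arctan(26/15) ≈ 60.02°
|T| = 1000 / 30.017 ≈ 33.314
Gain = 20 log₁₀(33.314) ≈ 30.45 dB
∠T = 0.00° − 60.02° = -60.02°

ω = 7: 35.6 dB, -25.0°; ω = 26: 30.5 dB, -60.0°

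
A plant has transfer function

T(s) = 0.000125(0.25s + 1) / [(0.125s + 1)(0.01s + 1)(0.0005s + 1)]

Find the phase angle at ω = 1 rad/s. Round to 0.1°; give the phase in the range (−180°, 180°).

6.3°

At ω = 1 rad/s:
zero (1 + j1·0.25) = 1 + j0.25 → |·| ≈ 1.0308, ∠ ≈ 14.04°
pole (1 + j1·0.125) = 1 + j0.125 → |·| ≈ 1.0078, ∠ ≈ 7.13°
pole (1 + j1·0.01) = 1 + j0.01 → |·| ≈ 1, ∠ ≈ 0.57°
pole (1 + j1·0.0005) = 1 + j0.0005 → |·| ≈ 1, ∠ ≈ 0.03°
∠T = (14.04°) − (7.13° + 0.57° + 0.03°) = 6.31°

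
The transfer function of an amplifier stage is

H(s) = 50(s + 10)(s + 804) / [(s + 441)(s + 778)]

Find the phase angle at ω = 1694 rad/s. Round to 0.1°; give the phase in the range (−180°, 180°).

13.5°

At s = jω = j1694:
zero (s+10): 10 + j1694 → |·| = √(10²+1694²) = √2869736 ≈ 1694, ∠ = arctan(1694/10) ≈ 89.66°
zero (s+804): 804 + j1694 → |·| = √(804²+1694²) = √3516052 ≈ 1875.1, ∠ = arctan(1694/804) ≈ 64.61°
pole (s+441): 441 + j1694 → |·| = √(441²+1694²) = √3064117 ≈ 1750.5, ∠ = arctan(1694/441) ≈ 75.41°
pole (s+778): 778 + j1694 → |·| = √(778²+1694²) = √3474920 ≈ 1864.1, ∠ = arctan(1694/778) ≈ 65.33°
∠H = 154.27° − 140.74° = 13.53°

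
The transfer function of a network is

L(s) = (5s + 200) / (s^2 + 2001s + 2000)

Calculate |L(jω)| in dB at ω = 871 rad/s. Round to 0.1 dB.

Substitute s = j871:
Numerator: 5(j871) + 200 = 200 + j4355
Denominator: (j871)^2 + 2001(j871) + 2000 = -756641 + j1742871
|N| = √(200² + 4355²) ≈ 4359.6, ∠N ≈ 87.37°
|D| = √(756641² + 1742871²) ≈ 1.9e+06, ∠D ≈ 113.47°
|L| = 4359.6 / 1.9e+06 ≈ 0.0022945
Gain = 20 log₁₀(0.0022945) ≈ -52.79 dB

-52.8 dB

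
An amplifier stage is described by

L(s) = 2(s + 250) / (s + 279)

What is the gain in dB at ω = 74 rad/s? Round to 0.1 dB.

At s = jω = j74:
zero (s+250): 250 + j74 → |·| = √(250²+74²) = √67976 ≈ 260.72, ∠ = arctan(74/250) ≈ 16.49°
pole (s+279): 279 + j74 → |·| = √(279²+74²) = √83317 ≈ 288.65, ∠ = arctan(74/279) ≈ 14.85°
|L| = 2 · 260.72 / 288.65 ≈ 1.8065
Gain = 20 log₁₀(1.8065) ≈ 5.14 dB

5.1 dB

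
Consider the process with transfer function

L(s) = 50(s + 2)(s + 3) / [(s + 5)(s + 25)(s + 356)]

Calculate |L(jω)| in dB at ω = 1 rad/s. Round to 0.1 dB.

-42.2 dB

At s = jω = j1:
zero (s+2): 2 + j1 → |·| = √(2²+1²) = √5 ≈ 2.2361, ∠ = arctan(1/2) ≈ 26.57°
zero (s+3): 3 + j1 → |·| = √(3²+1²) = √10 ≈ 3.1623, ∠ = arctan(1/3) ≈ 18.43°
pole (s+5): 5 + j1 → |·| = √(5²+1²) = √26 ≈ 5.099, ∠ = arctan(1/5) ≈ 11.31°
pole (s+25): 25 + j1 → |·| = √(25²+1²) = √626 ≈ 25.02, ∠ = arctan(1/25) ≈ 2.29°
pole (s+356): 356 + j1 → |·| = √(356²+1²) = √126737 ≈ 356, ∠ = arctan(1/356) ≈ 0.16°
|L| = 50 · 7.0712 / 45417 ≈ 0.0077848
Gain = 20 log₁₀(0.0077848) ≈ -42.18 dB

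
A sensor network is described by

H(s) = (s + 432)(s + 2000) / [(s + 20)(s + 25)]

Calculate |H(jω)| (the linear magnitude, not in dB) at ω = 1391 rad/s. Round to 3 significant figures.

At s = jω = j1391:
zero (s+432): 432 + j1391 → |·| = √(432²+1391²) = √2121505 ≈ 1456.5, ∠ = arctan(1391/432) ≈ 72.75°
zero (s+2000): 2000 + j1391 → |·| = √(2000²+1391²) = √5934881 ≈ 2436.2, ∠ = arctan(1391/2000) ≈ 34.82°
pole (s+20): 20 + j1391 → |·| = √(20²+1391²) = √1935281 ≈ 1391.1, ∠ = arctan(1391/20) ≈ 89.18°
pole (s+25): 25 + j1391 → |·| = √(25²+1391²) = √1935506 ≈ 1391.2, ∠ = arctan(1391/25) ≈ 88.97°
|H| = 1 · 3.5483e+06 / 1.9353e+06 ≈ 1.8335

1.83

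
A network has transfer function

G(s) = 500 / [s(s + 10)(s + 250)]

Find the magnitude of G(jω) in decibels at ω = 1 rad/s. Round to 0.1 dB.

-14.0 dB

At s = jω = j1:
pole (s+10): 10 + j1 → |·| = √(10²+1²) = √101 ≈ 10.05, ∠ = arctan(1/10) ≈ 5.71°
pole (s+250): 250 + j1 → |·| = √(250²+1²) = √62501 ≈ 250, ∠ = arctan(1/250) ≈ 0.23°
pole at origin: |s| = 1, ∠ = 90.00° (in denominator)
|G| = 500 / 2512.5 ≈ 0.199
Gain = 20 log₁₀(0.199) ≈ -14.02 dB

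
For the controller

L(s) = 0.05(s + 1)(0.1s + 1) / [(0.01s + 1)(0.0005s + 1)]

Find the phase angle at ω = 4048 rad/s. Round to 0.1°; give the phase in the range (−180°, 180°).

27.6°

At ω = 4048 rad/s:
zero (1 + j4048·1) = 1 + j4048 → |·| ≈ 4048, ∠ ≈ 89.99°
zero (1 + j4048·0.1) = 1 + j404.8 → |·| ≈ 404.8, ∠ ≈ 89.86°
pole (1 + j4048·0.01) = 1 + j40.48 → |·| ≈ 40.492, ∠ ≈ 88.58°
pole (1 + j4048·0.0005) = 1 + j2.024 → |·| ≈ 2.2576, ∠ ≈ 63.71°
∠L = (89.99° + 89.86°) − (88.58° + 63.71°) = 27.56°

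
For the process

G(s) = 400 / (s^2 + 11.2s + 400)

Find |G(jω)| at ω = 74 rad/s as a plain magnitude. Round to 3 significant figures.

0.0778

At s = jω = j74:
quadratic: (j74)² + 11.2·j74 + 400 = -5076 + j828.8 → |·| ≈ 5143.2, ∠ ≈ 170.73°
|G| = 400 / 5143.2 ≈ 0.077773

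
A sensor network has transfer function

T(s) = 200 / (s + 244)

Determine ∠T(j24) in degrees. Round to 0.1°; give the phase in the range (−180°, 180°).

-5.6°

At s = jω = j24:
pole (s+244): 244 + j24 → |·| = √(244²+24²) = √60112 ≈ 245.18, ∠ = arctan(24/244) ≈ 5.62°
∠T = 0.00° − 5.62° = -5.62°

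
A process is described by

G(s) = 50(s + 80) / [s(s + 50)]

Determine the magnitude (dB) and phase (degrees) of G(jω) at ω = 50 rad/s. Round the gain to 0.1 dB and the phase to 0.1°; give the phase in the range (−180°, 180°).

At s = jω = j50:
zero (s+80): 80 + j50 → |·| = √(80²+50²) = √8900 ≈ 94.34, ∠ = arctan(50/80) ≈ 32.01°
pole (s+50): 50 + j50 → |·| = √(50²+50²) = √5000 ≈ 70.711, ∠ = arctan(50/50) ≈ 45.00°
pole at origin: |s| = 50, ∠ = 90.00° (in denominator)
|G| = 50 · 94.34 / 3535.5 ≈ 1.3342
Gain = 20 log₁₀(1.3342) ≈ 2.50 dB
∠G = 32.01° − 135.00° = -102.99°

2.5 dB, -103.0°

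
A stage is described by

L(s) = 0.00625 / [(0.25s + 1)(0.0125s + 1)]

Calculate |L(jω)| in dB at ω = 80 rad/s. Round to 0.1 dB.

At ω = 80 rad/s:
pole (1 + j80·0.25) = 1 + j20 → |·| ≈ 20.025, ∠ ≈ 87.14°
pole (1 + j80·0.0125) = 1 + j1 → |·| ≈ 1.4142, ∠ ≈ 45.00°
|L| = 0.00625 · 1 / (20.025 · 1.4142) ≈ 0.0002207
Gain = 20 log₁₀(0.0002207) ≈ -73.12 dB

-73.1 dB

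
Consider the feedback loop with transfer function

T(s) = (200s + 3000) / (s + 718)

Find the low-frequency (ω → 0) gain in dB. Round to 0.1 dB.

12.4 dB

T(0) = 3000 / 718 ≈ 4.1783
20 log₁₀(4.1783) ≈ 12.42 dB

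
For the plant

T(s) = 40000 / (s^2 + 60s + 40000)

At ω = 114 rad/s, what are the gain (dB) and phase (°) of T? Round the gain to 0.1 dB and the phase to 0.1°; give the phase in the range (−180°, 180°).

3.1 dB, -14.2°

At s = jω = j114:
quadratic: (j114)² + 60·j114 + 40000 = 27004 + j6840 → |·| ≈ 27857, ∠ ≈ 14.21°
|T| = 40000 / 27857 ≈ 1.4359
Gain = 20 log₁₀(1.4359) ≈ 3.14 dB
∠T = 0.00° − 14.21° = -14.21°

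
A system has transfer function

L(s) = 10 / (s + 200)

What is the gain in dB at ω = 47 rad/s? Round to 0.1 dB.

At s = jω = j47:
pole (s+200): 200 + j47 → |·| = √(200²+47²) = √42209 ≈ 205.45, ∠ = arctan(47/200) ≈ 13.22°
|L| = 10 / 205.45 ≈ 0.048674
Gain = 20 log₁₀(0.048674) ≈ -26.25 dB

-26.3 dB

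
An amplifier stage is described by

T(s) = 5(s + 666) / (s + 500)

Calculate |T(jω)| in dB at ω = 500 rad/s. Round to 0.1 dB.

At s = jω = j500:
zero (s+666): 666 + j500 → |·| = √(666²+500²) = √693556 ≈ 832.8, ∠ = arctan(500/666) ≈ 36.90°
pole (s+500): 500 + j500 → |·| = √(500²+500²) = √500000 ≈ 707.11, ∠ = arctan(500/500) ≈ 45.00°
|T| = 5 · 832.8 / 707.11 ≈ 5.8888
Gain = 20 log₁₀(5.8888) ≈ 15.40 dB

15.4 dB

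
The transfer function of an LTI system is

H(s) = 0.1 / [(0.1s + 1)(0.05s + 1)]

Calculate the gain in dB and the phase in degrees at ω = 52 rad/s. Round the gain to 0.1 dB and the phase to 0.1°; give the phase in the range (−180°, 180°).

-43.4 dB, -148.1°

At ω = 52 rad/s:
pole (1 + j52·0.1) = 1 + j5.2 → |·| ≈ 5.2953, ∠ ≈ 79.11°
pole (1 + j52·0.05) = 1 + j2.6 → |·| ≈ 2.7857, ∠ ≈ 68.96°
|H| = 0.1 · 1 / (5.2953 · 2.7857) ≈ 0.0067791
Gain = 20 log₁₀(0.0067791) ≈ -43.38 dB
∠H = (0°) − (79.11° + 68.96°) = -148.07°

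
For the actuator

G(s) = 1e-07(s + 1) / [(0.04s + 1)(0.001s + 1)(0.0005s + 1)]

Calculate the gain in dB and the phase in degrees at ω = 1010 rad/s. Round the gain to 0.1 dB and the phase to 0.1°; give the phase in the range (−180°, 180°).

At ω = 1010 rad/s:
zero (1 + j1010·1) = 1 + j1010 → |·| ≈ 1010, ∠ ≈ 89.94°
pole (1 + j1010·0.04) = 1 + j40.4 → |·| ≈ 40.412, ∠ ≈ 88.58°
pole (1 + j1010·0.001) = 1 + j1.01 → |·| ≈ 1.4213, ∠ ≈ 45.29°
pole (1 + j1010·0.0005) = 1 + j0.505 → |·| ≈ 1.1203, ∠ ≈ 26.79°
|G| = 1e-07 · 1010 / (40.412 · 1.4213 · 1.1203) ≈ 1.5696e-06
Gain = 20 log₁₀(1.5696e-06) ≈ -116.08 dB
∠G = (89.94°) − (88.58° + 45.29° + 26.79°) = -70.72°

-116.1 dB, -70.7°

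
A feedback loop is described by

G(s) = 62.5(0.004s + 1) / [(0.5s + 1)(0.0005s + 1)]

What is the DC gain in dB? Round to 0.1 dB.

G(0) = 62.5 · 1 / 1 = 62.5
20 log₁₀(62.5) ≈ 35.92 dB

35.9 dB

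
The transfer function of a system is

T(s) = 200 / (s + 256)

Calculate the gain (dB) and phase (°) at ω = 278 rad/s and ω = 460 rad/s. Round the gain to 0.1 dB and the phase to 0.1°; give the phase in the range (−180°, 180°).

ω = 278: -5.5 dB, -47.4°; ω = 460: -8.4 dB, -60.9°

Substitute s = j278:
Numerator: 200 = 200 + j0
Denominator: (j278) + 256 = 256 + j278
|N| = √(200² + 0²) ≈ 200, ∠N ≈ 0.00°
|D| = √(256² + 278²) ≈ 377.92, ∠D ≈ 47.36°
|T| = 200 / 377.92 ≈ 0.52921
Gain = 20 log₁₀(0.52921) ≈ -5.53 dB
∠T = 0.00° − 47.36° = -47.36°

Substitute s = j460:
Numerator: 200 = 200 + j0
Denominator: (j460) + 256 = 256 + j460
|N| = √(200² + 0²) ≈ 200, ∠N ≈ 0.00°
|D| = √(256² + 460²) ≈ 526.44, ∠D ≈ 60.90°
|T| = 200 / 526.44 ≈ 0.37991
Gain = 20 log₁₀(0.37991) ≈ -8.41 dB
∠T = 0.00° − 60.90° = -60.90°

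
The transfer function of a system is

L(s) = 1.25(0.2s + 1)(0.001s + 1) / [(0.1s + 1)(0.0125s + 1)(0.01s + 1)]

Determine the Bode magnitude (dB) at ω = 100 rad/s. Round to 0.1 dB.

At ω = 100 rad/s:
zero (1 + j100·0.2) = 1 + j20 → |·| ≈ 20.025, ∠ ≈ 87.14°
zero (1 + j100·0.001) = 1 + j0.1 → |·| ≈ 1.005, ∠ ≈ 5.71°
pole (1 + j100·0.1) = 1 + j10 → |·| ≈ 10.05, ∠ ≈ 84.29°
pole (1 + j100·0.0125) = 1 + j1.25 → |·| ≈ 1.6008, ∠ ≈ 51.34°
pole (1 + j100·0.01) = 1 + j1 → |·| ≈ 1.4142, ∠ ≈ 45.00°
|L| = 1.25 · 20.025 · 1.005 / (10.05 · 1.6008 · 1.4142) ≈ 1.1057
Gain = 20 log₁₀(1.1057) ≈ 0.87 dB

0.9 dB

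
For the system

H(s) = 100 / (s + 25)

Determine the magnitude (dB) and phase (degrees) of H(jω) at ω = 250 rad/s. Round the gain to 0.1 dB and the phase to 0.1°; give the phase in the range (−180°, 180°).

-8.0 dB, -84.3°

Substitute s = j250:
Numerator: 100 = 100 + j0
Denominator: (j250) + 25 = 25 + j250
|N| = √(100² + 0²) ≈ 100, ∠N ≈ 0.00°
|D| = √(25² + 250²) ≈ 251.25, ∠D ≈ 84.29°
|H| = 100 / 251.25 ≈ 0.39801
Gain = 20 log₁₀(0.39801) ≈ -8.00 dB
∠H = 0.00° − 84.29° = -84.29°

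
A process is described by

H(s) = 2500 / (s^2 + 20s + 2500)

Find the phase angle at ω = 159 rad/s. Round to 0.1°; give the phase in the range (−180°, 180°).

-172.1°

At s = jω = j159:
quadratic: (j159)² + 20·j159 + 2500 = -22781 + j3180 → |·| ≈ 23002, ∠ ≈ 172.05°
∠H = 0.00° − 172.05° = -172.05°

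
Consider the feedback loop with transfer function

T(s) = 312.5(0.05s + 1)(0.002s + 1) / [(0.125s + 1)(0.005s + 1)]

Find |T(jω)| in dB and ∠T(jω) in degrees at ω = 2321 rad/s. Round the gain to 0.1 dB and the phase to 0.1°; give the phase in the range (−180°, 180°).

At ω = 2321 rad/s:
zero (1 + j2321·0.05) = 1 + j116.05 → |·| ≈ 116.05, ∠ ≈ 89.51°
zero (1 + j2321·0.002) = 1 + j4.642 → |·| ≈ 4.7485, ∠ ≈ 77.84°
pole (1 + j2321·0.125) = 1 + j290.125 → |·| ≈ 290.13, ∠ ≈ 89.80°
pole (1 + j2321·0.005) = 1 + j11.605 → |·| ≈ 11.648, ∠ ≈ 85.08°
|T| = 312.5 · 116.05 · 4.7485 / (290.13 · 11.648) ≈ 50.957
Gain = 20 log₁₀(50.957) ≈ 34.14 dB
∠T = (89.51° + 77.84°) − (89.80° + 85.08°) = -7.53°

34.1 dB, -7.5°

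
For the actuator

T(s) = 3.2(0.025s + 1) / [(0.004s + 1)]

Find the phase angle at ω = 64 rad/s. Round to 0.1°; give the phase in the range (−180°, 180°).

43.6°

At ω = 64 rad/s:
zero (1 + j64·0.025) = 1 + j1.6 → |·| ≈ 1.8868, ∠ ≈ 57.99°
pole (1 + j64·0.004) = 1 + j0.256 → |·| ≈ 1.0322, ∠ ≈ 14.36°
∠T = (57.99°) − (14.36°) = 43.63°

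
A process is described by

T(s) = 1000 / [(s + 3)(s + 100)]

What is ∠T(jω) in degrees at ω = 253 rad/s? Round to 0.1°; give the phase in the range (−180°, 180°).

-157.8°

At s = jω = j253:
pole (s+3): 3 + j253 → |·| = √(3²+253²) = √64018 ≈ 253.02, ∠ = arctan(253/3) ≈ 89.32°
pole (s+100): 100 + j253 → |·| = √(100²+253²) = √74009 ≈ 272.05, ∠ = arctan(253/100) ≈ 68.43°
∠T = 0.00° − 157.75° = -157.75°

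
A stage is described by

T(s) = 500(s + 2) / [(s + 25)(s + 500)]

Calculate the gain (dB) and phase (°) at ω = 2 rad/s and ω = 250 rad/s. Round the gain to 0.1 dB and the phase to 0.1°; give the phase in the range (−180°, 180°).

At s = jω = j2:
zero (s+2): 2 + j2 → |·| = √(2²+2²) = √8 ≈ 2.8284, ∠ = arctan(2/2) ≈ 45.00°
pole (s+25): 25 + j2 → |·| = √(25²+2²) = √629 ≈ 25.08, ∠ = arctan(2/25) ≈ 4.57°
pole (s+500): 500 + j2 → |·| = √(500²+2²) = √250004 ≈ 500, ∠ = arctan(2/500) ≈ 0.23°
|T| = 500 · 2.8284 / 12540 ≈ 0.11278
Gain = 20 log₁₀(0.11278) ≈ -18.96 dB
∠T = 45.00° − 4.80° = 40.20°

At s = jω = j250:
zero (s+2): 2 + j250 → |·| = √(2²+250²) = √62504 ≈ 250.01, ∠ = arctan(250/2) ≈ 89.54°
pole (s+25): 25 + j250 → |·| = √(25²+250²) = √63125 ≈ 251.25, ∠ = arctan(250/25) ≈ 84.29°
pole (s+500): 500 + j250 → |·| = √(500²+250²) = √312500 ≈ 559.02, ∠ = arctan(250/500) ≈ 26.57°
|T| = 500 · 250.01 / 1.4045e+05 ≈ 0.89003
Gain = 20 log₁₀(0.89003) ≈ -1.01 dB
∠T = 89.54° − 110.86° = -21.32°

ω = 2: -19.0 dB, 40.2°; ω = 250: -1.0 dB, -21.3°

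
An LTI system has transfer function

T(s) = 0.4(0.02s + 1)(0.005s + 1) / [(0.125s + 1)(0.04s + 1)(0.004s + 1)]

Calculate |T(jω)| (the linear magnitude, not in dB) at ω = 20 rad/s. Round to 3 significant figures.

0.125

At ω = 20 rad/s:
zero (1 + j20·0.02) = 1 + j0.4 → |·| ≈ 1.077, ∠ ≈ 21.80°
zero (1 + j20·0.005) = 1 + j0.1 → |·| ≈ 1.005, ∠ ≈ 5.71°
pole (1 + j20·0.125) = 1 + j2.5 → |·| ≈ 2.6926, ∠ ≈ 68.20°
pole (1 + j20·0.04) = 1 + j0.8 → |·| ≈ 1.2806, ∠ ≈ 38.66°
pole (1 + j20·0.004) = 1 + j0.08 → |·| ≈ 1.0032, ∠ ≈ 4.57°
|T| = 0.4 · 1.077 · 1.005 / (2.6926 · 1.2806 · 1.0032) ≈ 0.12516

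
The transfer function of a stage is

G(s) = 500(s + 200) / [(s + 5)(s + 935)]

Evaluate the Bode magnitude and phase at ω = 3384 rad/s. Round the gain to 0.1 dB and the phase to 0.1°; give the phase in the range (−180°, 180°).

At s = jω = j3384:
zero (s+200): 200 + j3384 → |·| = √(200²+3384²) = √11491456 ≈ 3389.9, ∠ = arctan(3384/200) ≈ 86.62°
pole (s+5): 5 + j3384 → |·| = √(5²+3384²) = √11451481 ≈ 3384, ∠ = arctan(3384/5) ≈ 89.92°
pole (s+935): 935 + j3384 → |·| = √(935²+3384²) = √12325681 ≈ 3510.8, ∠ = arctan(3384/935) ≈ 74.55°
|G| = 500 · 3389.9 / 1.1881e+07 ≈ 0.14266
Gain = 20 log₁₀(0.14266) ≈ -16.91 dB
∠G = 86.62° − 164.47° = -77.85°

-16.9 dB, -77.9°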